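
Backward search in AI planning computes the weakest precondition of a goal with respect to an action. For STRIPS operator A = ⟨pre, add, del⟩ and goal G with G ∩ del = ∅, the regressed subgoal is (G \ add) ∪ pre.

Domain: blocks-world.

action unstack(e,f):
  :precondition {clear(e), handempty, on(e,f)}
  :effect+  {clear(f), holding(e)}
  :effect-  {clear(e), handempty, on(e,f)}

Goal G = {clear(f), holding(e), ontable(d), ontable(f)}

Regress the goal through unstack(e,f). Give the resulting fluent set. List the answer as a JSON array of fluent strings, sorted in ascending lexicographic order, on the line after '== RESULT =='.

Regress:
  G ∩ del = {}  (empty — regression defined)
  G \ add = {clear(f), holding(e), ontable(d), ontable(f)} \ {clear(f), holding(e)} = {ontable(d), ontable(f)}
  ∪ pre   = {ontable(d), ontable(f)} ∪ {clear(e), handempty, on(e,f)}
          = {clear(e), handempty, on(e,f), ontable(d), ontable(f)}

== RESULT ==
["clear(e)", "handempty", "on(e,f)", "ontable(d)", "ontable(f)"]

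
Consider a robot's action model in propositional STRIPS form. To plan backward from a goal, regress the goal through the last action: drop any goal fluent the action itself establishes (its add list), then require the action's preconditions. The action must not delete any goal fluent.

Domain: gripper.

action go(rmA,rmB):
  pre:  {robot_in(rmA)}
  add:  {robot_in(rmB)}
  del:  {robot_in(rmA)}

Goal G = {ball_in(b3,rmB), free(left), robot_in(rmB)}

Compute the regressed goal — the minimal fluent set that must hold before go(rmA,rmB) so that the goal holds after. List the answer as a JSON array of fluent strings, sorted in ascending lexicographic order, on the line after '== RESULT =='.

Regress:
  G ∩ del = {}  (empty — regression defined)
  G \ add = {ball_in(b3,rmB), free(left), robot_in(rmB)} \ {robot_in(rmB)} = {ball_in(b3,rmB), free(left)}
  ∪ pre   = {ball_in(b3,rmB), free(left)} ∪ {robot_in(rmA)}
          = {ball_in(b3,rmB), free(left), robot_in(rmA)}

== RESULT ==
["ball_in(b3,rmB)", "free(left)", "robot_in(rmA)"]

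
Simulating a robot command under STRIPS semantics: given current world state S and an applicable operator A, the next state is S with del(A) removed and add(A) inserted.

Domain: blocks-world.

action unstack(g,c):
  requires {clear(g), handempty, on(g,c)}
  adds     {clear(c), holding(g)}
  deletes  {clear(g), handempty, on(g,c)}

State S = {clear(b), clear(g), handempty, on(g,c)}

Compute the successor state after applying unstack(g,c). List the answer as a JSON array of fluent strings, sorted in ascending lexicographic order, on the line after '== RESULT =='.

Compute (S \ del) ∪ add:
  pre ⊆ S: {clear(g), handempty, on(g,c)} ⊆ S  — applicable
  S \ del = {clear(b)}
  ∪ add   = {clear(b), clear(c), holding(g)}

== RESULT ==
["clear(b)", "clear(c)", "holding(g)"]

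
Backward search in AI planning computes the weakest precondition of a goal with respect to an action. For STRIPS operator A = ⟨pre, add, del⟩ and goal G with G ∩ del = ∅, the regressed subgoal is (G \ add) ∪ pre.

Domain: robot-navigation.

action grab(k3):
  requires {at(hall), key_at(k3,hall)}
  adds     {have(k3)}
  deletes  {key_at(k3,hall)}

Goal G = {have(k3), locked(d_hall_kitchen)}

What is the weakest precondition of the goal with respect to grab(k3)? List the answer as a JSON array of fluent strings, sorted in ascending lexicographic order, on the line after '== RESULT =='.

Compute (G \ add) ∪ pre:
  G ∩ del = {}  (empty — regression defined)
  G \ add = {have(k3), locked(d_hall_kitchen)} \ {have(k3)} = {locked(d_hall_kitchen)}
  ∪ pre   = {locked(d_hall_kitchen)} ∪ {at(hall), key_at(k3,hall)}
          = {at(hall), key_at(k3,hall), locked(d_hall_kitchen)}

== RESULT ==
["at(hall)", "key_at(k3,hall)", "locked(d_hall_kitchen)"]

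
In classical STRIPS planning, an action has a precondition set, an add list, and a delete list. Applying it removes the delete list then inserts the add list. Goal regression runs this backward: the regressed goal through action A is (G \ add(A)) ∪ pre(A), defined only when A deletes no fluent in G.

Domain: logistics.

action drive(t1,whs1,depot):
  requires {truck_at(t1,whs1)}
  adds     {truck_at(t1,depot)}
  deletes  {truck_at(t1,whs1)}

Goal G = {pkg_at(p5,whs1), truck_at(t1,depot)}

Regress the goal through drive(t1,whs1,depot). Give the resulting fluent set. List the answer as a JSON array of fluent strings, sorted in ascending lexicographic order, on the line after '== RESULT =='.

Compute (G \ add) ∪ pre:
  G ∩ del = {}  (empty — regression defined)
  G \ add = {pkg_at(p5,whs1), truck_at(t1,depot)} \ {truck_at(t1,depot)} = {pkg_at(p5,whs1)}
  ∪ pre   = {pkg_at(p5,whs1)} ∪ {truck_at(t1,whs1)}
          = {pkg_at(p5,whs1), truck_at(t1,whs1)}

== RESULT ==
["pkg_at(p5,whs1)", "truck_at(t1,whs1)"]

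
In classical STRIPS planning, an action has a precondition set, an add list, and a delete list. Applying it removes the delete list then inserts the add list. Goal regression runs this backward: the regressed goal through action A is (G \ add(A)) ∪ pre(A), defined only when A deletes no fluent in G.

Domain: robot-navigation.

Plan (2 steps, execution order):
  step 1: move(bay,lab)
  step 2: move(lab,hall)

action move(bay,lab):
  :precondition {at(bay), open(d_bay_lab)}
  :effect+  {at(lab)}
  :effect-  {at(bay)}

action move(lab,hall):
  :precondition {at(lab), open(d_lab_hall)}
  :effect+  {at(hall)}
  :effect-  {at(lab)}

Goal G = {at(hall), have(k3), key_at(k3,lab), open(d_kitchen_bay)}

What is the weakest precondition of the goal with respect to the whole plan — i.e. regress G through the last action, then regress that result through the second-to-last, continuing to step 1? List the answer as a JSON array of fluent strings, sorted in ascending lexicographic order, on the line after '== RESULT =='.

Work backward from the goal:
  through step 2 (move(lab,hall)): drop {at(hall)}, keep {have(k3), key_at(k3,lab), open(d_kitchen_bay)}, require {at(lab), open(d_lab_hall)}
    → {at(lab), have(k3), key_at(k3,lab), open(d_kitchen_bay), open(d_lab_hall)}
  through step 1 (move(bay,lab)): drop {at(lab)}, keep {have(k3), key_at(k3,lab), open(d_kitchen_bay), open(d_lab_hall)}, require {at(bay), open(d_bay_lab)}
    → {at(bay), have(k3), key_at(k3,lab), open(d_bay_lab), open(d_kitchen_bay), open(d_lab_hall)}

== RESULT ==
["at(bay)", "have(k3)", "key_at(k3,lab)", "open(d_bay_lab)", "open(d_kitchen_bay)", "open(d_lab_hall)"]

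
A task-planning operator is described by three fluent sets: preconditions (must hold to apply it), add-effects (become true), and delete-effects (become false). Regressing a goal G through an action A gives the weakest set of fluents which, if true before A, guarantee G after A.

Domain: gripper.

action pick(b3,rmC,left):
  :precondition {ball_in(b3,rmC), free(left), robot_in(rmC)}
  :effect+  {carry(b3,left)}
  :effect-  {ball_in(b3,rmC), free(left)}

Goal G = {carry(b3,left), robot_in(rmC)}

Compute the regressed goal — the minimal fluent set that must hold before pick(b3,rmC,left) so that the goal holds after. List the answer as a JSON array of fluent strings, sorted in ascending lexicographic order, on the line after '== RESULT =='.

Compute (G \ add) ∪ pre:
  G ∩ del = {}  (empty — regression defined)
  G \ add = {carry(b3,left), robot_in(rmC)} \ {carry(b3,left)} = {robot_in(rmC)}
  ∪ pre   = {robot_in(rmC)} ∪ {ball_in(b3,rmC), free(left), robot_in(rmC)}
          = {ball_in(b3,rmC), free(left), robot_in(rmC)}

== RESULT ==
["ball_in(b3,rmC)", "free(left)", "robot_in(rmC)"]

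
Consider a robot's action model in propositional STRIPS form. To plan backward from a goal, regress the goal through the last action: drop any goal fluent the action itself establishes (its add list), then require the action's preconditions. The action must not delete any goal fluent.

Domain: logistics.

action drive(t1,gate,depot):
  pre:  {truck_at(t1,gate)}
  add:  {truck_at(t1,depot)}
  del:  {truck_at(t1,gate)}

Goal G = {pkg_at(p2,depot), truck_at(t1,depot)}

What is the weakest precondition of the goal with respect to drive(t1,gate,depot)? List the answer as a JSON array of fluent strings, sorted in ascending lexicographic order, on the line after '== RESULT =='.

Regress:
  G ∩ del = {}  (empty — regression defined)
  G \ add = {pkg_at(p2,depot), truck_at(t1,depot)} \ {truck_at(t1,depot)} = {pkg_at(p2,depot)}
  ∪ pre   = {pkg_at(p2,depot)} ∪ {truck_at(t1,gate)}
          = {pkg_at(p2,depot), truck_at(t1,gate)}

== RESULT ==
["pkg_at(p2,depot)", "truck_at(t1,gate)"]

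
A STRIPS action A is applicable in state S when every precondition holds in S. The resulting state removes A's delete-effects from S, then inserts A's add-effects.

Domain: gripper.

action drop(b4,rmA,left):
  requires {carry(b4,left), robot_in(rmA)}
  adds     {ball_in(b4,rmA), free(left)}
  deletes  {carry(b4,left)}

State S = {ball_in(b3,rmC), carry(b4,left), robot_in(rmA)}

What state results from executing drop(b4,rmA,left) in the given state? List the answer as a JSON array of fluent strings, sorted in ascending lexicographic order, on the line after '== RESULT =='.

Progress:
  pre ⊆ S: {carry(b4,left), robot_in(rmA)} ⊆ S  — applicable
  S \ del = {ball_in(b3,rmC), robot_in(rmA)}
  ∪ add   = {ball_in(b3,rmC), ball_in(b4,rmA), free(left), robot_in(rmA)}

== RESULT ==
["ball_in(b3,rmC)", "ball_in(b4,rmA)", "free(left)", "robot_in(rmA)"]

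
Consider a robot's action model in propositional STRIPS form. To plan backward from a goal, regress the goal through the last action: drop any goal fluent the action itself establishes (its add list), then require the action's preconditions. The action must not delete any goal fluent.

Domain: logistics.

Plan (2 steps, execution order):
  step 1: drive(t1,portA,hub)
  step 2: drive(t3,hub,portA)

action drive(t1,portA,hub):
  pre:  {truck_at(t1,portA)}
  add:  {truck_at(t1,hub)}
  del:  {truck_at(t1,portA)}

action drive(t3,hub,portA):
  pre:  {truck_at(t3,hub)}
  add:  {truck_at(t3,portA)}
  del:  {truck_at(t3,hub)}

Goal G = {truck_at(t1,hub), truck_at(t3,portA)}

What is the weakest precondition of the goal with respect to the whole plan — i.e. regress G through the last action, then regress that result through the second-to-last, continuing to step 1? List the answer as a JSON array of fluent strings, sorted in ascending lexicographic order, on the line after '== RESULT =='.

Regress step by step:
  through step 2 (drive(t3,hub,portA)): drop {truck_at(t3,portA)}, keep {truck_at(t1,hub)}, require {truck_at(t3,hub)}
    → {truck_at(t1,hub), truck_at(t3,hub)}
  through step 1 (drive(t1,portA,hub)): drop {truck_at(t1,hub)}, keep {truck_at(t3,hub)}, require {truck_at(t1,portA)}
    → {truck_at(t1,portA), truck_at(t3,hub)}

== RESULT ==
["truck_at(t1,portA)", "truck_at(t3,hub)"]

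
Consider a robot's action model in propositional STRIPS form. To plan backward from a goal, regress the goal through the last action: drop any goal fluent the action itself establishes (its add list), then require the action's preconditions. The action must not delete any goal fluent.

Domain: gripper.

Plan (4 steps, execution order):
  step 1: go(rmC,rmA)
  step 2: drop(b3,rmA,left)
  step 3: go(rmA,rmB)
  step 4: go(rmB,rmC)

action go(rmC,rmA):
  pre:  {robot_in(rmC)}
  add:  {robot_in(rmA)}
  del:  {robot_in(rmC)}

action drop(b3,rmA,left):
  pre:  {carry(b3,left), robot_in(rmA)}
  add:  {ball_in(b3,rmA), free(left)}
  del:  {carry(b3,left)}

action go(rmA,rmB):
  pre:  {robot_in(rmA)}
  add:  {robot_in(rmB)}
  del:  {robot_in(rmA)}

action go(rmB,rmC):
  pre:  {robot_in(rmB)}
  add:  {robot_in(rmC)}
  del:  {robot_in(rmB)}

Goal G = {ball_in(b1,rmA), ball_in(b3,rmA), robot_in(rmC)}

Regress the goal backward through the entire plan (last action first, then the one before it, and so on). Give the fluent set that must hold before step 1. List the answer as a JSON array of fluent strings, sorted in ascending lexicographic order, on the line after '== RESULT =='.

Regress step by step:
  through step 4 (go(rmB,rmC)): drop {robot_in(rmC)}, keep {ball_in(b1,rmA), ball_in(b3,rmA)}, require {robot_in(rmB)}
    → {ball_in(b1,rmA), ball_in(b3,rmA), robot_in(rmB)}
  through step 3 (go(rmA,rmB)): drop {robot_in(rmB)}, keep {ball_in(b1,rmA), ball_in(b3,rmA)}, require {robot_in(rmA)}
    → {ball_in(b1,rmA), ball_in(b3,rmA), robot_in(rmA)}
  through step 2 (drop(b3,rmA,left)): drop {ball_in(b3,rmA)}, keep {ball_in(b1,rmA), robot_in(rmA)}, require {carry(b3,left), robot_in(rmA)}
    → {ball_in(b1,rmA), carry(b3,left), robot_in(rmA)}
  through step 1 (go(rmC,rmA)): drop {robot_in(rmA)}, keep {ball_in(b1,rmA), carry(b3,left)}, require {robot_in(rmC)}
    → {ball_in(b1,rmA), carry(b3,left), robot_in(rmC)}

== RESULT ==
["ball_in(b1,rmA)", "carry(b3,left)", "robot_in(rmC)"]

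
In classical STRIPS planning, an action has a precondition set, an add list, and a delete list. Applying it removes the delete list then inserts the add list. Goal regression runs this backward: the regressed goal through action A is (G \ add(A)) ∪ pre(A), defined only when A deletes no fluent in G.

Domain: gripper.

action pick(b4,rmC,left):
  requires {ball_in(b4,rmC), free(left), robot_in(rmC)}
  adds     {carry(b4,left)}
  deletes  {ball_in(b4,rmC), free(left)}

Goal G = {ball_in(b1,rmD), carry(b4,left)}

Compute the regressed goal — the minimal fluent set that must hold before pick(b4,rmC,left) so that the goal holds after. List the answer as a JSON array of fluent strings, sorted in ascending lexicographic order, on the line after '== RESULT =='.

Compute (G \ add) ∪ pre:
  G ∩ del = {}  (empty — regression defined)
  G \ add = {ball_in(b1,rmD), carry(b4,left)} \ {carry(b4,left)} = {ball_in(b1,rmD)}
  ∪ pre   = {ball_in(b1,rmD)} ∪ {ball_in(b4,rmC), free(left), robot_in(rmC)}
          = {ball_in(b1,rmD), ball_in(b4,rmC), free(left), robot_in(rmC)}

== RESULT ==
["ball_in(b1,rmD)", "ball_in(b4,rmC)", "free(left)", "robot_in(rmC)"]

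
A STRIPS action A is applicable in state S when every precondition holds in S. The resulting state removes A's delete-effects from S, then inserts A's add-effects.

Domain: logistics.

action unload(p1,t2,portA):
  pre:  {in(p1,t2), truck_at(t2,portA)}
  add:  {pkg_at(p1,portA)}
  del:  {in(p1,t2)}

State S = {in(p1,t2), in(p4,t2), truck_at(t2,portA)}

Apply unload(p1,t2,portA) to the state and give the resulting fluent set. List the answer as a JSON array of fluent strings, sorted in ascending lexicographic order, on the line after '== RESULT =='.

Compute (S \ del) ∪ add:
  pre ⊆ S: {in(p1,t2), truck_at(t2,portA)} ⊆ S  — applicable
  S \ del = {in(p4,t2), truck_at(t2,portA)}
  ∪ add   = {in(p4,t2), pkg_at(p1,portA), truck_at(t2,portA)}

== RESULT ==
["in(p4,t2)", "pkg_at(p1,portA)", "truck_at(t2,portA)"]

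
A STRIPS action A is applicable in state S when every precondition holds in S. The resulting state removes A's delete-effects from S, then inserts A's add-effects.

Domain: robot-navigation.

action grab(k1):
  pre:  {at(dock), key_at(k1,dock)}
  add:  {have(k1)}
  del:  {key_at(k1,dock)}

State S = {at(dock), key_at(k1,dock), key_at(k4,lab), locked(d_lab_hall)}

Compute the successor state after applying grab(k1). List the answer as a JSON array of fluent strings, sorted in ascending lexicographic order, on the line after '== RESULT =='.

Compute (S \ del) ∪ add:
  pre ⊆ S: {at(dock), key_at(k1,dock)} ⊆ S  — applicable
  S \ del = {at(dock), key_at(k4,lab), locked(d_lab_hall)}
  ∪ add   = {at(dock), have(k1), key_at(k4,lab), locked(d_lab_hall)}

== RESULT ==
["at(dock)", "have(k1)", "key_at(k4,lab)", "locked(d_lab_hall)"]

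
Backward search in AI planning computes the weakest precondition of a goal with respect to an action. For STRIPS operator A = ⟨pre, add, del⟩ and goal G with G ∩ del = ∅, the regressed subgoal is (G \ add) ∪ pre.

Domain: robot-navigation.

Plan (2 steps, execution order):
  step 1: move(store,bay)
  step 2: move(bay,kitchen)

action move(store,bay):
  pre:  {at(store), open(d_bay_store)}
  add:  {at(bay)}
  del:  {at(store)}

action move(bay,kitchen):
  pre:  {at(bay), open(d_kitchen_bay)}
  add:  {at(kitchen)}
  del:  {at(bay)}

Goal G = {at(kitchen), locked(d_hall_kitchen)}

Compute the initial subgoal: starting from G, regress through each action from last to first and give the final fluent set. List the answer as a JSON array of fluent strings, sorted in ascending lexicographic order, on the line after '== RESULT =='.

Work backward from the goal:
  through step 2 (move(bay,kitchen)): drop {at(kitchen)}, keep {locked(d_hall_kitchen)}, require {at(bay), open(d_kitchen_bay)}
    → {at(bay), locked(d_hall_kitchen), open(d_kitchen_bay)}
  through step 1 (move(store,bay)): drop {at(bay)}, keep {locked(d_hall_kitchen), open(d_kitchen_bay)}, require {at(store), open(d_bay_store)}
    → {at(store), locked(d_hall_kitchen), open(d_bay_store), open(d_kitchen_bay)}

== RESULT ==
["at(store)", "locked(d_hall_kitchen)", "open(d_bay_store)", "open(d_kitchen_bay)"]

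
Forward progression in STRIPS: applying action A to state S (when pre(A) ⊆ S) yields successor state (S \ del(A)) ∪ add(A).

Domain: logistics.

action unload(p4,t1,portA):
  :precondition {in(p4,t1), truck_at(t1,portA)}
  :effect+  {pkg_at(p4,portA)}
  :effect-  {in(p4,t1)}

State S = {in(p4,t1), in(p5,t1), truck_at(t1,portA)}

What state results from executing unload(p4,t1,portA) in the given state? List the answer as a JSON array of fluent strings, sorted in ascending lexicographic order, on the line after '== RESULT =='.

Progress:
  pre ⊆ S: {in(p4,t1), truck_at(t1,portA)} ⊆ S  — applicable
  S \ del = {in(p5,t1), truck_at(t1,portA)}
  ∪ add   = {in(p5,t1), pkg_at(p4,portA), truck_at(t1,portA)}

== RESULT ==
["in(p5,t1)", "pkg_at(p4,portA)", "truck_at(t1,portA)"]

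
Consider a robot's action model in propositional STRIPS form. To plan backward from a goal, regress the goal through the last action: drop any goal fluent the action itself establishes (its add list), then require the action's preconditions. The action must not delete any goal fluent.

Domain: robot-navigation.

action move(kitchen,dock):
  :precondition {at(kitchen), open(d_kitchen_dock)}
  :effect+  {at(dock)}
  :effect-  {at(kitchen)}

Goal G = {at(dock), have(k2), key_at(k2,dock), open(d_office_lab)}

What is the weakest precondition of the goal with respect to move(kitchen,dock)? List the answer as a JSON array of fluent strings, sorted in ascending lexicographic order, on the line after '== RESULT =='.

Compute (G \ add) ∪ pre:
  G ∩ del = {}  (empty — regression defined)
  G \ add = {at(dock), have(k2), key_at(k2,dock), open(d_office_lab)} \ {at(dock)} = {have(k2), key_at(k2,dock), open(d_office_lab)}
  ∪ pre   = {have(k2), key_at(k2,dock), open(d_office_lab)} ∪ {at(kitchen), open(d_kitchen_dock)}
          = {at(kitchen), have(k2), key_at(k2,dock), open(d_kitchen_dock), open(d_office_lab)}

== RESULT ==
["at(kitchen)", "have(k2)", "key_at(k2,dock)", "open(d_kitchen_dock)", "open(d_office_lab)"]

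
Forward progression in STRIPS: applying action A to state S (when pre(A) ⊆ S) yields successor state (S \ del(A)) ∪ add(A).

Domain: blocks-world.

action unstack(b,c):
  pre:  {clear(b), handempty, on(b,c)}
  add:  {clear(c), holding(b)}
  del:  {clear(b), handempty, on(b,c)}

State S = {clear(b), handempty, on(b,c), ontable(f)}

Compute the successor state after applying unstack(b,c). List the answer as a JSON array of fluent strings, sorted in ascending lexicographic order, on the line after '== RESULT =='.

Progress:
  pre ⊆ S: {clear(b), handempty, on(b,c)} ⊆ S  — applicable
  S \ del = {ontable(f)}
  ∪ add   = {clear(c), holding(b), ontable(f)}

== RESULT ==
["clear(c)", "holding(b)", "ontable(f)"]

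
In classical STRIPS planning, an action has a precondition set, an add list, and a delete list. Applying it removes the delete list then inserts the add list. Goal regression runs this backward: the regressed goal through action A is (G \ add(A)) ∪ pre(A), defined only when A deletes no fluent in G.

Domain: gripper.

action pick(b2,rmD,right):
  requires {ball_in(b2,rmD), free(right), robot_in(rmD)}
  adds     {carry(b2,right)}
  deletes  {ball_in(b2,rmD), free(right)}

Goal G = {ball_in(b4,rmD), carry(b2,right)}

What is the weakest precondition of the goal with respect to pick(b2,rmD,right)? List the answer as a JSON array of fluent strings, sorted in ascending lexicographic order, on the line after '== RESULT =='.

Compute (G \ add) ∪ pre:
  G ∩ del = {}  (empty — regression defined)
  G \ add = {ball_in(b4,rmD), carry(b2,right)} \ {carry(b2,right)} = {ball_in(b4,rmD)}
  ∪ pre   = {ball_in(b4,rmD)} ∪ {ball_in(b2,rmD), free(right), robot_in(rmD)}
          = {ball_in(b2,rmD), ball_in(b4,rmD), free(right), robot_in(rmD)}

== RESULT ==
["ball_in(b2,rmD)", "ball_in(b4,rmD)", "free(right)", "robot_in(rmD)"]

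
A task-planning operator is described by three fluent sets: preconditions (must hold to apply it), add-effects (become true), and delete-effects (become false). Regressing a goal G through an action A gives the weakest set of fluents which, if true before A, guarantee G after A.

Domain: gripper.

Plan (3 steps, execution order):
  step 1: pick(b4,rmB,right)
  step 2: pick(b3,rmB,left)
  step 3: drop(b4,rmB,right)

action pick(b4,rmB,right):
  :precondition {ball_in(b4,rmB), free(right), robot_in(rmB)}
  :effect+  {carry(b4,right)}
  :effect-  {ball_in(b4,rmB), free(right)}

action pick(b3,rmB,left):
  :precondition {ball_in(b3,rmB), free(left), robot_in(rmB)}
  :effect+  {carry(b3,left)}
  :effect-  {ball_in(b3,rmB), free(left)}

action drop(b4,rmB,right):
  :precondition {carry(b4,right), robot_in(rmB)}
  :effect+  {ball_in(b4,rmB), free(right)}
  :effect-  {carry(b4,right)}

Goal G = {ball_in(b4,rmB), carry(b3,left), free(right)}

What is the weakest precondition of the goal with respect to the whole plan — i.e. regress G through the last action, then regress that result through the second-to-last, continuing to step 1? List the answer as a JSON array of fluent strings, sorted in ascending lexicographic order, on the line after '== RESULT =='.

Work backward from the goal:
  through step 3 (drop(b4,rmB,right)): drop {ball_in(b4,rmB), free(right)}, keep {carry(b3,left)}, require {carry(b4,right), robot_in(rmB)}
    → {carry(b3,left), carry(b4,right), robot_in(rmB)}
  through step 2 (pick(b3,rmB,left)): drop {carry(b3,left)}, keep {carry(b4,right), robot_in(rmB)}, require {ball_in(b3,rmB), free(left), robot_in(rmB)}
    → {ball_in(b3,rmB), carry(b4,right), free(left), robot_in(rmB)}
  through step 1 (pick(b4,rmB,right)): drop {carry(b4,right)}, keep {ball_in(b3,rmB), free(left), robot_in(rmB)}, require {ball_in(b4,rmB), free(right), robot_in(rmB)}
    → {ball_in(b3,rmB), ball_in(b4,rmB), free(left), free(right), robot_in(rmB)}

== RESULT ==
["ball_in(b3,rmB)", "ball_in(b4,rmB)", "free(left)", "free(right)", "robot_in(rmB)"]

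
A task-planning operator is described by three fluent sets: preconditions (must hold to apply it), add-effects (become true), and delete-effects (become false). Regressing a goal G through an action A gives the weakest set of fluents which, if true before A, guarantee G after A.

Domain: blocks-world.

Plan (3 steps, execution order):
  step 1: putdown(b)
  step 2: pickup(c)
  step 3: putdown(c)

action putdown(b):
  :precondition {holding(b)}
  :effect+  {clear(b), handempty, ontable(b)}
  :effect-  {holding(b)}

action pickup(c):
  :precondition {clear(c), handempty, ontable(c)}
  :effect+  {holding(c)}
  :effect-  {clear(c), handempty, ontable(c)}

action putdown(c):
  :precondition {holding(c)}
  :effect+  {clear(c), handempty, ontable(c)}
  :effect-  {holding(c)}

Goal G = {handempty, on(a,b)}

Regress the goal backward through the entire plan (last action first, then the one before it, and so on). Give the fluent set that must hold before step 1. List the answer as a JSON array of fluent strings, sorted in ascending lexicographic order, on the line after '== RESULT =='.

Regress step by step:
  through step 3 (putdown(c)): drop {handempty}, keep {on(a,b)}, require {holding(c)}
    → {holding(c), on(a,b)}
  through step 2 (pickup(c)): drop {holding(c)}, keep {on(a,b)}, require {clear(c), handempty, ontable(c)}
    → {clear(c), handempty, on(a,b), ontable(c)}
  through step 1 (putdown(b)): drop {handempty}, keep {clear(c), on(a,b), ontable(c)}, require {holding(b)}
    → {clear(c), holding(b), on(a,b), ontable(c)}

== RESULT ==
["clear(c)", "holding(b)", "on(a,b)", "ontable(c)"]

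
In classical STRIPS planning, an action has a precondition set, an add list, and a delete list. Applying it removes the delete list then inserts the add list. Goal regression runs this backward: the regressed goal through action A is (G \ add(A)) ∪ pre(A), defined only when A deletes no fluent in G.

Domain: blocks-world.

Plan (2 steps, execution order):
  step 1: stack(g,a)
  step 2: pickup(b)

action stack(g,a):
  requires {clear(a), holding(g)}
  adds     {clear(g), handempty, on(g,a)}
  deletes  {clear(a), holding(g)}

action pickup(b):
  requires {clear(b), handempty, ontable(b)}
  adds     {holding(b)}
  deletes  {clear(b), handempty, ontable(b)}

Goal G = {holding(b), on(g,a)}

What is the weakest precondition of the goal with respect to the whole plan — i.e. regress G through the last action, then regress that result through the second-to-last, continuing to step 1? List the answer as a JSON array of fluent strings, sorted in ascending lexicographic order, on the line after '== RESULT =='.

Regress step by step:
  through step 2 (pickup(b)): drop {holding(b)}, keep {on(g,a)}, require {clear(b), handempty, ontable(b)}
    → {clear(b), handempty, on(g,a), ontable(b)}
  through step 1 (stack(g,a)): drop {handempty, on(g,a)}, keep {clear(b), ontable(b)}, require {clear(a), holding(g)}
    → {clear(a), clear(b), holding(g), ontable(b)}

== RESULT ==
["clear(a)", "clear(b)", "holding(g)", "ontable(b)"]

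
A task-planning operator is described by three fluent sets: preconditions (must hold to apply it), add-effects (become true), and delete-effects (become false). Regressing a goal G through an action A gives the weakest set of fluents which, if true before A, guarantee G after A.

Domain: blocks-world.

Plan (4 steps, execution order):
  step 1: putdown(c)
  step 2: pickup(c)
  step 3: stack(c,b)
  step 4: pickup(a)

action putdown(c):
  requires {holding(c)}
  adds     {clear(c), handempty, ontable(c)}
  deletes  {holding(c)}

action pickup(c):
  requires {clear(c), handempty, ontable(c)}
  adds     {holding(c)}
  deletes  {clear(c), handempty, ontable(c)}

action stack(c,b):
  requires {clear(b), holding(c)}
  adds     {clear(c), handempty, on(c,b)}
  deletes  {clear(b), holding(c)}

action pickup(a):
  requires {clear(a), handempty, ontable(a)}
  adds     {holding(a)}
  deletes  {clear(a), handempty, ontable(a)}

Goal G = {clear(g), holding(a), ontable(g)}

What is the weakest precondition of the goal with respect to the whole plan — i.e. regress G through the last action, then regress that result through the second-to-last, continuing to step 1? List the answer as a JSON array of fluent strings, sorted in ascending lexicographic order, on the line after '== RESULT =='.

Work backward from the goal:
  through step 4 (pickup(a)): drop {holding(a)}, keep {clear(g), ontable(g)}, require {clear(a), handempty, ontable(a)}
    → {clear(a), clear(g), handempty, ontable(a), ontable(g)}
  through step 3 (stack(c,b)): drop {handempty}, keep {clear(a), clear(g), ontable(a), ontable(g)}, require {clear(b), holding(c)}
    → {clear(a), clear(b), clear(g), holding(c), ontable(a), ontable(g)}
  through step 2 (pickup(c)): drop {holding(c)}, keep {clear(a), clear(b), clear(g), ontable(a), ontable(g)}, require {clear(c), handempty, ontable(c)}
    → {clear(a), clear(b), clear(c), clear(g), handempty, ontable(a), ontable(c), ontable(g)}
  through step 1 (putdown(c)): drop {clear(c), handempty, ontable(c)}, keep {clear(a), clear(b), clear(g), ontable(a), ontable(g)}, require {holding(c)}
    → {clear(a), clear(b), clear(g), holding(c), ontable(a), ontable(g)}

== RESULT ==
["clear(a)", "clear(b)", "clear(g)", "holding(c)", "ontable(a)", "ontable(g)"]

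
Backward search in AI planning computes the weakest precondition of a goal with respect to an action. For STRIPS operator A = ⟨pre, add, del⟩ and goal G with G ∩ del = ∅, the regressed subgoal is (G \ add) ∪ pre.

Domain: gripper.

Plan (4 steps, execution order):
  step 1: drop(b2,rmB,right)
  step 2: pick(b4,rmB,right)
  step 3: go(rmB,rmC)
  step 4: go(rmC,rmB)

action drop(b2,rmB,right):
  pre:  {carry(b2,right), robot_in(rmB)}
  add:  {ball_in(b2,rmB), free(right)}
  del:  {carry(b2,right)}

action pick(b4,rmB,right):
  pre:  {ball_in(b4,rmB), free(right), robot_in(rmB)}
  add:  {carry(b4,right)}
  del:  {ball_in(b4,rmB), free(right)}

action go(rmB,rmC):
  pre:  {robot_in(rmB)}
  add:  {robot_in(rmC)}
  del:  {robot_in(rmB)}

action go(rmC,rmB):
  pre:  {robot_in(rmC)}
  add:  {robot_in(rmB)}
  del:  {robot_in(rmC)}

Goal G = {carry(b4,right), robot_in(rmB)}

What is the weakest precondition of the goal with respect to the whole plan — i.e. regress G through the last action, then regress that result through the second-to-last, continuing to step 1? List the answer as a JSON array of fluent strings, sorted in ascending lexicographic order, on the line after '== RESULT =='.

Regress step by step:
  through step 4 (go(rmC,rmB)): drop {robot_in(rmB)}, keep {carry(b4,right)}, require {robot_in(rmC)}
    → {carry(b4,right), robot_in(rmC)}
  through step 3 (go(rmB,rmC)): drop {robot_in(rmC)}, keep {carry(b4,right)}, require {robot_in(rmB)}
    → {carry(b4,right), robot_in(rmB)}
  through step 2 (pick(b4,rmB,right)): drop {carry(b4,right)}, keep {robot_in(rmB)}, require {ball_in(b4,rmB), free(right), robot_in(rmB)}
    → {ball_in(b4,rmB), free(right), robot_in(rmB)}
  through step 1 (drop(b2,rmB,right)): drop {free(right)}, keep {ball_in(b4,rmB), robot_in(rmB)}, require {carry(b2,right), robot_in(rmB)}
    → {ball_in(b4,rmB), carry(b2,right), robot_in(rmB)}

== RESULT ==
["ball_in(b4,rmB)", "carry(b2,right)", "robot_in(rmB)"]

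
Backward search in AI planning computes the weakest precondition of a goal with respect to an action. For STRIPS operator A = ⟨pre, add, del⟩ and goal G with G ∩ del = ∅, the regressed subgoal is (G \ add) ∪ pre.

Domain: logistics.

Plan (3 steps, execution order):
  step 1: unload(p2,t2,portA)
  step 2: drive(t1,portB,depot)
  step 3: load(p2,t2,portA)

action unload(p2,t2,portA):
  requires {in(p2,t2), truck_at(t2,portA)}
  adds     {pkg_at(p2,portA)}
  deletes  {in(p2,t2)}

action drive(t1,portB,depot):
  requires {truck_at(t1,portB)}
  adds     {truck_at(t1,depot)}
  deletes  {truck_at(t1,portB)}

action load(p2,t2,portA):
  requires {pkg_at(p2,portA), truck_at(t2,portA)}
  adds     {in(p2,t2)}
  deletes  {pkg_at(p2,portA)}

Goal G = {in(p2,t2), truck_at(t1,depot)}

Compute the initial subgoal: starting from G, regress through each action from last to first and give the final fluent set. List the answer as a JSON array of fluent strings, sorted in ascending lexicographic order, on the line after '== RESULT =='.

Work backward from the goal:
  through step 3 (load(p2,t2,portA)): drop {in(p2,t2)}, keep {truck_at(t1,depot)}, require {pkg_at(p2,portA), truck_at(t2,portA)}
    → {pkg_at(p2,portA), truck_at(t1,depot), truck_at(t2,portA)}
  through step 2 (drive(t1,portB,depot)): drop {truck_at(t1,depot)}, keep {pkg_at(p2,portA), truck_at(t2,portA)}, require {truck_at(t1,portB)}
    → {pkg_at(p2,portA), truck_at(t1,portB), truck_at(t2,portA)}
  through step 1 (unload(p2,t2,portA)): drop {pkg_at(p2,portA)}, keep {truck_at(t1,portB), truck_at(t2,portA)}, require {in(p2,t2), truck_at(t2,portA)}
    → {in(p2,t2), truck_at(t1,portB), truck_at(t2,portA)}

== RESULT ==
["in(p2,t2)", "truck_at(t1,portB)", "truck_at(t2,portA)"]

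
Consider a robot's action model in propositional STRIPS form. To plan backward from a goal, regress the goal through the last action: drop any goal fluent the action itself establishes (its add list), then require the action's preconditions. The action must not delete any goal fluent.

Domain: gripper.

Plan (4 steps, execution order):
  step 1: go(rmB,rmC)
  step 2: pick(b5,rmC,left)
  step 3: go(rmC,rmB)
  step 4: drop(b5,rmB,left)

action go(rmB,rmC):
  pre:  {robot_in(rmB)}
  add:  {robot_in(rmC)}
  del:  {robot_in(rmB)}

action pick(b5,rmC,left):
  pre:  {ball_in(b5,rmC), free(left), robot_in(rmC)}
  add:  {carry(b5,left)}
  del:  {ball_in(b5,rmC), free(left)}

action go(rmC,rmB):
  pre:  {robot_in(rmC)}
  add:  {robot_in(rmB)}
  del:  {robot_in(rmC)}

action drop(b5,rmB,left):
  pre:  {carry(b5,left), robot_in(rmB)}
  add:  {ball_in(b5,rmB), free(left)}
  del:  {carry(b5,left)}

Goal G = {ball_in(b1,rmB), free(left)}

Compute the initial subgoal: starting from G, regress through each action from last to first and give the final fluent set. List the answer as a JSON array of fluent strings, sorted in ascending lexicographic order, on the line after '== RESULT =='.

Regress step by step:
  through step 4 (drop(b5,rmB,left)): drop {free(left)}, keep {ball_in(b1,rmB)}, require {carry(b5,left), robot_in(rmB)}
    → {ball_in(b1,rmB), carry(b5,left), robot_in(rmB)}
  through step 3 (go(rmC,rmB)): drop {robot_in(rmB)}, keep {ball_in(b1,rmB), carry(b5,left)}, require {robot_in(rmC)}
    → {ball_in(b1,rmB), carry(b5,left), robot_in(rmC)}
  through step 2 (pick(b5,rmC,left)): drop {carry(b5,left)}, keep {ball_in(b1,rmB), robot_in(rmC)}, require {ball_in(b5,rmC), free(left), robot_in(rmC)}
    → {ball_in(b1,rmB), ball_in(b5,rmC), free(left), robot_in(rmC)}
  through step 1 (go(rmB,rmC)): drop {robot_in(rmC)}, keep {ball_in(b1,rmB), ball_in(b5,rmC), free(left)}, require {robot_in(rmB)}
    → {ball_in(b1,rmB), ball_in(b5,rmC), free(left), robot_in(rmB)}

== RESULT ==
["ball_in(b1,rmB)", "ball_in(b5,rmC)", "free(left)", "robot_in(rmB)"]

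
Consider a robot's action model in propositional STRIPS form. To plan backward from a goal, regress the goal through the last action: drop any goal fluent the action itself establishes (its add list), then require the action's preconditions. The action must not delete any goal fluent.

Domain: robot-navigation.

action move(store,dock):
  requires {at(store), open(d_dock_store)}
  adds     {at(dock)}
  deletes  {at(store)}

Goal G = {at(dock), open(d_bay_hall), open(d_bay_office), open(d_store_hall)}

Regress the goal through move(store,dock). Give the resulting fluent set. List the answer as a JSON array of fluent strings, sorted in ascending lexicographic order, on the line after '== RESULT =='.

Regress:
  G ∩ del = {}  (empty — regression defined)
  G \ add = {at(dock), open(d_bay_hall), open(d_bay_office), open(d_store_hall)} \ {at(dock)} = {open(d_bay_hall), open(d_bay_office), open(d_store_hall)}
  ∪ pre   = {open(d_bay_hall), open(d_bay_office), open(d_store_hall)} ∪ {at(store), open(d_dock_store)}
          = {at(store), open(d_bay_hall), open(d_bay_office), open(d_dock_store), open(d_store_hall)}

== RESULT ==
["at(store)", "open(d_bay_hall)", "open(d_bay_office)", "open(d_dock_store)", "open(d_store_hall)"]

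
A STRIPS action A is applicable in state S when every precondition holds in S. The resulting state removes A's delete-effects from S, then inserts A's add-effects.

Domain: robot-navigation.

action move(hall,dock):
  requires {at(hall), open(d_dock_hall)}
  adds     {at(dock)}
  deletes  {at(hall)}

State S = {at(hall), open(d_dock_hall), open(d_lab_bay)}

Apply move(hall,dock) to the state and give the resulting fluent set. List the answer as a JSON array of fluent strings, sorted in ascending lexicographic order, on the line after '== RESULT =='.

Progress:
  pre ⊆ S: {at(hall), open(d_dock_hall)} ⊆ S  — applicable
  S \ del = {open(d_dock_hall), open(d_lab_bay)}
  ∪ add   = {at(dock), open(d_dock_hall), open(d_lab_bay)}

== RESULT ==
["at(dock)", "open(d_dock_hall)", "open(d_lab_bay)"]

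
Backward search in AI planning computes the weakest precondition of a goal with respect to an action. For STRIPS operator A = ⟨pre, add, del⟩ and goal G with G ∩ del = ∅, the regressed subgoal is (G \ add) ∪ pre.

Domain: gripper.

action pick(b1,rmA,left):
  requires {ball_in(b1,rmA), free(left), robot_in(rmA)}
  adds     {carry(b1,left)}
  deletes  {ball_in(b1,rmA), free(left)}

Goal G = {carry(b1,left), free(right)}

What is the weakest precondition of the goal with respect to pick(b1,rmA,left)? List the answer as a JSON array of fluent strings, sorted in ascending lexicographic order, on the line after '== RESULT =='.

Compute (G \ add) ∪ pre:
  G ∩ del = {}  (empty — regression defined)
  G \ add = {carry(b1,left), free(right)} \ {carry(b1,left)} = {free(right)}
  ∪ pre   = {free(right)} ∪ {ball_in(b1,rmA), free(left), robot_in(rmA)}
          = {ball_in(b1,rmA), free(left), free(right), robot_in(rmA)}

== RESULT ==
["ball_in(b1,rmA)", "free(left)", "free(right)", "robot_in(rmA)"]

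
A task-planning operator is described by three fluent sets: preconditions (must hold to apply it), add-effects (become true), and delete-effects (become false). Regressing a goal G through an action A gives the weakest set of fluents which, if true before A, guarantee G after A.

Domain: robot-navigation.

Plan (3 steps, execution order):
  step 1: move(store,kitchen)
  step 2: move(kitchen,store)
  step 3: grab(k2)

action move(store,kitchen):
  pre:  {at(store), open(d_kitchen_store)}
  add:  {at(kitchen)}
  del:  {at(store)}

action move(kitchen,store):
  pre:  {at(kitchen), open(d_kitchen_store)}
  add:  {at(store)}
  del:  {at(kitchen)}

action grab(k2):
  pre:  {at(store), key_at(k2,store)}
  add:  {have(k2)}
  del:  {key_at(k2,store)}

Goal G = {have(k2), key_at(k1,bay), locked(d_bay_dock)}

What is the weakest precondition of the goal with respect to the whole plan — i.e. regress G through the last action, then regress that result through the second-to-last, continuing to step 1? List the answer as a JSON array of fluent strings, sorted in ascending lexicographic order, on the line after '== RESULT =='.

Regress step by step:
  through step 3 (grab(k2)): drop {have(k2)}, keep {key_at(k1,bay), locked(d_bay_dock)}, require {at(store), key_at(k2,store)}
    → {at(store), key_at(k1,bay), key_at(k2,store), locked(d_bay_dock)}
  through step 2 (move(kitchen,store)): drop {at(store)}, keep {key_at(k1,bay), key_at(k2,store), locked(d_bay_dock)}, require {at(kitchen), open(d_kitchen_store)}
    → {at(kitchen), key_at(k1,bay), key_at(k2,store), locked(d_bay_dock), open(d_kitchen_store)}
  through step 1 (move(store,kitchen)): drop {at(kitchen)}, keep {key_at(k1,bay), key_at(k2,store), locked(d_bay_dock), open(d_kitchen_store)}, require {at(store), open(d_kitchen_store)}
    → {at(store), key_at(k1,bay), key_at(k2,store), locked(d_bay_dock), open(d_kitchen_store)}

== RESULT ==
["at(store)", "key_at(k1,bay)", "key_at(k2,store)", "locked(d_bay_dock)", "open(d_kitchen_store)"]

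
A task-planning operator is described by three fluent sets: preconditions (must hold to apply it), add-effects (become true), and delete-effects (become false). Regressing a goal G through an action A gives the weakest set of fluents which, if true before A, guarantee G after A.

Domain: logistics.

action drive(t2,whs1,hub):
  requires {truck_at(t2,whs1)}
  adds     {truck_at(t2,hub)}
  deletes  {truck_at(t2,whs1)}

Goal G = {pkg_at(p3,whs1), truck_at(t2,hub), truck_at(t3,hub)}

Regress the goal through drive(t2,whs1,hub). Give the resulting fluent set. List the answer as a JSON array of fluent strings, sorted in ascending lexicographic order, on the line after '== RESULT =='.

Compute (G \ add) ∪ pre:
  G ∩ del = {}  (empty — regression defined)
  G \ add = {pkg_at(p3,whs1), truck_at(t2,hub), truck_at(t3,hub)} \ {truck_at(t2,hub)} = {pkg_at(p3,whs1), truck_at(t3,hub)}
  ∪ pre   = {pkg_at(p3,whs1), truck_at(t3,hub)} ∪ {truck_at(t2,whs1)}
          = {pkg_at(p3,whs1), truck_at(t2,whs1), truck_at(t3,hub)}

== RESULT ==
["pkg_at(p3,whs1)", "truck_at(t2,whs1)", "truck_at(t3,hub)"]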